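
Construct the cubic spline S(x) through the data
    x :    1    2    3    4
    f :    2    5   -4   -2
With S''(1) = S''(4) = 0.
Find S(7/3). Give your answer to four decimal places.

Let M_i = S''(x_i). Step sizes h_i = 1, 1, 1; slopes of the chords Δ_i = (y_(i+1) - y_i)/h_i = 3, -9, 2.
  1·M_0 + 4·M_1 + 1·M_2 = 6(Δ_1 - Δ_0) = -72
  1·M_1 + 4·M_2 + 1·M_3 = 6(Δ_2 - Δ_1) = 66
Natural end conditions: M_0 = M_3 = 0.
Solving: M_0 = 0, M_1 = -118/5, M_2 = 112/5, M_3 = 0.
On [2, 3], S(x) = 5 - 73/15·(x - 2) - 59/5·(x - 2)² + 23/3·(x - 2)³.
With (x - 2) = 1/3: S(7/3) = 952/405.

2.3506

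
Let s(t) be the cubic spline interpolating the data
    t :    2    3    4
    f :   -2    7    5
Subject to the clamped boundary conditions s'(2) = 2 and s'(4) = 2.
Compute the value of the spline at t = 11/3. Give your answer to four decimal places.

Write σ_i for s''(x_i). With h_i = 1, 1 and divided differences Δ_i = 9, -2, the continuity of s' gives the tridiagonal system
  1·σ_0 + 4·σ_1 + 1·σ_2 = 6(Δ_1 - Δ_0) = -66
Clamped end conditions give two more equations: 2h_0·σ_0 + h_0·σ_1 = 6(Δ_0 - s'(2)) = 42 and h_1·σ_1 + 2h_1·σ_2 = 6(s'(4) - Δ_1) = 24.
Hence σ_0 = 75/2, σ_1 = -33, σ_2 = 57/2.
On [3, 4], s(t) = 7 + 17/4·(t - 3) - 33/2·(t - 3)² + 41/4·(t - 3)³.
With (t - 3) = 2/3: s(11/3) = 299/54.

5.5370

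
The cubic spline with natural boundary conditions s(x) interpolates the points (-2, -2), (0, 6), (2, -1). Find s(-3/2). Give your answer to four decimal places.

0.8789

With m_i denoting the second derivative at x_i, h_i = 2, 2, and Δ_i = (y_(i+1) − y_i)/h_i = 4, -7/2:
  2·m_0 + 8·m_1 + 2·m_2 = 6(Δ_1 - Δ_0) = -45
Natural end conditions: m_0 = m_2 = 0.
Hence m_0 = 0, m_1 = -45/8, m_2 = 0.
On [-2, 0], s(x) = -2 + 47/8·(x + 2) + 0·(x + 2)² - 15/32·(x + 2)³.
With (x + 2) = 1/2: s(-3/2) = 225/256.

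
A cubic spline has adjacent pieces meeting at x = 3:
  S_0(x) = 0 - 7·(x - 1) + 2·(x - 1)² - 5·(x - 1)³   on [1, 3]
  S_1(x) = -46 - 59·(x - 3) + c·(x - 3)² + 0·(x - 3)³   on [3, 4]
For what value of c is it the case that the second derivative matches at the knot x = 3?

-28

S_0''(x) = 4 - 30·(x - 1), so S_0''(3) = -56. On the right, S_1''(3) = 2c, so c = -28.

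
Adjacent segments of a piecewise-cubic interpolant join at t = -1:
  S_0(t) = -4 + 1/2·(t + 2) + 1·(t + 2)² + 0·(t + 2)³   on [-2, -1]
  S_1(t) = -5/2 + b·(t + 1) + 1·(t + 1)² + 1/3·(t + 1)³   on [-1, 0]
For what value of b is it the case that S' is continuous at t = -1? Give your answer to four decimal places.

2.5000

S_0'(t) = 1/2 + 2·(t + 2) + 0·(t + 2)², so S_0'(-1) = 5/2. On the right, S_1'(-1) = b, so b = 5/2.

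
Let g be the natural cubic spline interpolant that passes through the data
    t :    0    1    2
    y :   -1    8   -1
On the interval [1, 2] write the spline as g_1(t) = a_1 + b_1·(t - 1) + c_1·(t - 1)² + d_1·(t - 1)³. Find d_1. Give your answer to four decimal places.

4.5000

Write m_i for g''(x_i). With h_i = 1, 1 and divided differences Δ_i = 9, -9, the continuity of g' gives the tridiagonal system
  1·m_0 + 4·m_1 + 1·m_2 = 6(Δ_1 - Δ_0) = -108
Natural end conditions: m_0 = m_2 = 0.
Hence m_0 = 0, m_1 = -27, m_2 = 0.
On [1, 2], with g_1(t) = a_1 + b_1·(t - 1) + c_1·(t - 1)² + d_1·(t - 1)³: c_1 = m_1/2 = -27/2, d_1 = (m_2 - m_1)/(6h_1) = 9/2, b_1 = Δ_1 - h_1(2m_1 + m_2)/6 = 0.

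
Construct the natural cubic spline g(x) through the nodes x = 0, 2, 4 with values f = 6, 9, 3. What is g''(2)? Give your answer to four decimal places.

Put m_i = g'' at the i-th knot. Here h = (2, 2) and Δ = (3/2, -3), so the interior equations h_(i-1)·m_(i-1) + 2(h_(i-1)+h_i)·m_i + h_i·m_(i+1) = 6(Δ_i − Δ_(i-1)) read
  2·m_0 + 8·m_1 + 2·m_2 = 6(Δ_1 - Δ_0) = -27
Natural end conditions: m_0 = m_2 = 0.
Solving the tridiagonal system: m_0 = 0, m_1 = -27/8, m_2 = 0.

-3.3750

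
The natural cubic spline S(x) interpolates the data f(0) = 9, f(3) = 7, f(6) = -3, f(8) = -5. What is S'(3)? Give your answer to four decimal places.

Let M_i = S''(x_i). Step sizes h_i = 3, 3, 2; slopes of the chords Δ_i = (y_(i+1) - y_i)/h_i = -2/3, -10/3, -1.
  3·M_0 + 12·M_1 + 3·M_2 = 6(Δ_1 - Δ_0) = -16
  3·M_1 + 10·M_2 + 2·M_3 = 6(Δ_2 - Δ_1) = 14
Natural end conditions: M_0 = M_3 = 0.
Hence M_0 = 0, M_1 = -202/111, M_2 = 72/37, M_3 = 0.
On [3, 6], S'(x) = b_1 + 2c_1·(x - 3) + 3d_1·(x - 3)² with b_1 = Δ_1 - h_1(2M_1 + M_2)/6 = -92/37, c_1 = M_1/2 = -101/111, d_1 = (M_2 - M_1)/(6h_1) = 209/999. So S'(3) = -92/37.

-2.4865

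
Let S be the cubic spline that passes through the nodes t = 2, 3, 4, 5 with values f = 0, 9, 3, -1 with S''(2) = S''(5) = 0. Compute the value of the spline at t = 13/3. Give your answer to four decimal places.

With M_i denoting the second derivative at x_i, h_i = 1, 1, 1, and Δ_i = (y_(i+1) − y_i)/h_i = 9, -6, -4:
  1·M_0 + 4·M_1 + 1·M_2 = 6(Δ_1 - Δ_0) = -90
  1·M_1 + 4·M_2 + 1·M_3 = 6(Δ_2 - Δ_1) = 12
Natural end conditions: M_0 = M_3 = 0.
Hence M_0 = 0, M_1 = -124/5, M_2 = 46/5, M_3 = 0.
On [4, 5], S(t) = 3 - 106/15·(t - 4) + 23/5·(t - 4)² - 23/15·(t - 4)³.
With (t - 4) = 1/3: S(13/3) = 89/81.

1.0988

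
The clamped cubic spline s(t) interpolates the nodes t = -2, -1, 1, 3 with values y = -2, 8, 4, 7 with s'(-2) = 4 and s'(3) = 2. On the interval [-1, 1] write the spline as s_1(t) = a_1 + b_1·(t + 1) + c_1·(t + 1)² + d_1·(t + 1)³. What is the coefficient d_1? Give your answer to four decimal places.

2.3098

Put M_i = s'' at the i-th knot. Here h = (1, 2, 2) and Δ = (10, -2, 3/2), so the interior equations h_(i-1)·M_(i-1) + 2(h_(i-1)+h_i)·M_i + h_i·M_(i+1) = 6(Δ_i − Δ_(i-1)) read
  1·M_0 + 6·M_1 + 2·M_2 = 6(Δ_1 - Δ_0) = -72
  2·M_1 + 8·M_2 + 2·M_3 = 6(Δ_2 - Δ_1) = 21
Clamped end conditions give two more equations: 2h_0·M_0 + h_0·M_1 = 6(Δ_0 - s'(-2)) = 36 and h_2·M_2 + 2h_2·M_3 = 6(s'(3) - Δ_2) = 3.
Forward elimination and back-substitution give M_0 = 637/23, M_1 = -446/23, M_2 = 383/46, M_3 = -157/46.
On [-1, 1], with s_1(t) = a_1 + b_1·(t + 1) + c_1·(t + 1)² + d_1·(t + 1)³: c_1 = M_1/2 = -223/23, d_1 = (M_2 - M_1)/(6h_1) = 425/184, b_1 = Δ_1 - h_1(2M_1 + M_2)/6 = 375/46.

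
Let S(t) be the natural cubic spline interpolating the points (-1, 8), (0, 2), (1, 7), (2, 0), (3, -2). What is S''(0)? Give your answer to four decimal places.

23.3571

Write σ_i for S''(x_i). With h_i = 1, 1, 1, 1 and divided differences Δ_i = -6, 5, -7, -2, the continuity of S' gives the tridiagonal system
  1·σ_0 + 4·σ_1 + 1·σ_2 = 6(Δ_1 - Δ_0) = 66
  1·σ_1 + 4·σ_2 + 1·σ_3 = 6(Δ_2 - Δ_1) = -72
  1·σ_2 + 4·σ_3 + 1·σ_4 = 6(Δ_3 - Δ_2) = 30
Natural end conditions: σ_0 = σ_4 = 0.
Solving the tridiagonal system: σ_0 = 0, σ_1 = 327/14, σ_2 = -192/7, σ_3 = 201/14, σ_4 = 0.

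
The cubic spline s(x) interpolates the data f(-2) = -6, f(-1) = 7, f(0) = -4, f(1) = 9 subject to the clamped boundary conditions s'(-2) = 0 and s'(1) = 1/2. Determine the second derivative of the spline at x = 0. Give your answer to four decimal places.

Write M_i for s''(x_i). With h_i = 1, 1, 1 and divided differences Δ_i = 13, -11, 13, the continuity of s' gives the tridiagonal system
  1·M_0 + 4·M_1 + 1·M_2 = 6(Δ_1 - Δ_0) = -144
  1·M_1 + 4·M_2 + 1·M_3 = 6(Δ_2 - Δ_1) = 144
Clamped end conditions give two more equations: 2h_0·M_0 + h_0·M_1 = 6(Δ_0 - s'(-2)) = 78 and h_2·M_2 + 2h_2·M_3 = 6(s'(1) - Δ_2) = -75.
Solving: M_0 = 1133/15, M_1 = -1096/15, M_2 = 1091/15, M_3 = -1108/15.

72.7333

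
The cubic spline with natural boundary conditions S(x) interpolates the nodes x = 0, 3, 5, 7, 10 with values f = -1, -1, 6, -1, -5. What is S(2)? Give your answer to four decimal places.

With M_i denoting the second derivative at x_i, h_i = 3, 2, 2, 3, and Δ_i = (y_(i+1) − y_i)/h_i = 0, 7/2, -7/2, -4/3:
  3·M_0 + 10·M_1 + 2·M_2 = 6(Δ_1 - Δ_0) = 21
  2·M_1 + 8·M_2 + 2·M_3 = 6(Δ_2 - Δ_1) = -42
  2·M_2 + 10·M_3 + 3·M_4 = 6(Δ_3 - Δ_2) = 13
Natural end conditions: M_0 = M_4 = 0.
Solving the tridiagonal system: M_0 = 0, M_1 = 311/90, M_2 = -61/9, M_3 = 239/90, M_4 = 0.
On [0, 3], S(x) = -1 - 311/180·x + 0·x² + 311/1620·x³.
With x = 2: S(2) = -473/162.

-2.9198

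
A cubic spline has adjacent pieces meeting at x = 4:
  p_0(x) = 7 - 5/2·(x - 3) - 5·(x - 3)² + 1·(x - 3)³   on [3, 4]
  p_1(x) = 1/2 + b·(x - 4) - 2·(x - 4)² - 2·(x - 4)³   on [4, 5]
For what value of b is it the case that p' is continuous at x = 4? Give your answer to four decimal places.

p_0'(x) = -5/2 - 10·(x - 3) + 3·(x - 3)², so p_0'(4) = -19/2. On the right, p_1'(4) = b, so b = -19/2.

-9.5000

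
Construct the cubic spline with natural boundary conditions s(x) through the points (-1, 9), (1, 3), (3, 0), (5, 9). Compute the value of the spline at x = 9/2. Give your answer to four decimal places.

With M_i denoting the second derivative at x_i, h_i = 2, 2, 2, and Δ_i = (y_(i+1) − y_i)/h_i = -3, -3/2, 9/2:
  2·M_0 + 8·M_1 + 2·M_2 = 6(Δ_1 - Δ_0) = 9
  2·M_1 + 8·M_2 + 2·M_3 = 6(Δ_2 - Δ_1) = 36
Natural end conditions: M_0 = M_3 = 0.
Solving: M_0 = 0, M_1 = 0, M_2 = 9/2, M_3 = 0.
On [3, 5], s(x) = 0 + 3/2·(x - 3) + 9/4·(x - 3)² - 3/8·(x - 3)³.
With (x - 3) = 3/2: s(9/2) = 387/64.

6.0469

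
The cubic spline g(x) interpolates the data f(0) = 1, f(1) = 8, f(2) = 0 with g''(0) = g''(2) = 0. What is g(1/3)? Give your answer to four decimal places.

Write M_i for g''(x_i). With h_i = 1, 1 and divided differences Δ_i = 7, -8, the continuity of g' gives the tridiagonal system
  1·M_0 + 4·M_1 + 1·M_2 = 6(Δ_1 - Δ_0) = -90
Natural end conditions: M_0 = M_2 = 0.
Solving: M_0 = 0, M_1 = -45/2, M_2 = 0.
On [0, 1], g(x) = 1 + 43/4·x + 0·x² - 15/4·x³.
With x = 1/3: g(1/3) = 40/9.

4.4444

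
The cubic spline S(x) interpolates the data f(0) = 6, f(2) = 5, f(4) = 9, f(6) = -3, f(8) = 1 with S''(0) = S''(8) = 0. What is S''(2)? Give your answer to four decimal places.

Write M_i for S''(x_i). With h_i = 2, 2, 2, 2 and divided differences Δ_i = -1/2, 2, -6, 2, the continuity of S' gives the tridiagonal system
  2·M_0 + 8·M_1 + 2·M_2 = 6(Δ_1 - Δ_0) = 15
  2·M_1 + 8·M_2 + 2·M_3 = 6(Δ_2 - Δ_1) = -48
  2·M_2 + 8·M_3 + 2·M_4 = 6(Δ_3 - Δ_2) = 48
Natural end conditions: M_0 = M_4 = 0.
Hence M_0 = 0, M_1 = 465/112, M_2 = -255/28, M_3 = 927/112, M_4 = 0.

4.1518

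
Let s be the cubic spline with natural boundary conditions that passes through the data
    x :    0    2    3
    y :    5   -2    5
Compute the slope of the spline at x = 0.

Let m_i = s''(x_i). Step sizes h_i = 2, 1; slopes of the chords Δ_i = (y_(i+1) - y_i)/h_i = -7/2, 7.
  2·m_0 + 6·m_1 + 1·m_2 = 6(Δ_1 - Δ_0) = 63
Natural end conditions: m_0 = m_2 = 0.
Hence m_0 = 0, m_1 = 21/2, m_2 = 0.
On [0, 2], s'(x) = b_0 + 2c_0·x + 3d_0·x² with b_0 = Δ_0 - h_0(2m_0 + m_1)/6 = -7, c_0 = m_0/2 = 0, d_0 = (m_1 - m_0)/(6h_0) = 7/8. So s'(0) = -7.

-7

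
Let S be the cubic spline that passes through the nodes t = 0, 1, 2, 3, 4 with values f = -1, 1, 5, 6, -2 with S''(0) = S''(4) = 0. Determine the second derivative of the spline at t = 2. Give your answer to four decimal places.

-2.1429

With M_i denoting the second derivative at x_i, h_i = 1, 1, 1, 1, and Δ_i = (y_(i+1) − y_i)/h_i = 2, 4, 1, -8:
  1·M_0 + 4·M_1 + 1·M_2 = 6(Δ_1 - Δ_0) = 12
  1·M_1 + 4·M_2 + 1·M_3 = 6(Δ_2 - Δ_1) = -18
  1·M_2 + 4·M_3 + 1·M_4 = 6(Δ_3 - Δ_2) = -54
Natural end conditions: M_0 = M_4 = 0.
Forward elimination and back-substitution give M_0 = 0, M_1 = 99/28, M_2 = -15/7, M_3 = -363/28, M_4 = 0.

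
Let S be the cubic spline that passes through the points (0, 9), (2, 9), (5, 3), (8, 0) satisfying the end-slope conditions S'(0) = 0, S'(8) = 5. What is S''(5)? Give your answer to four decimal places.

Write m_i for S''(x_i). With h_i = 2, 3, 3 and divided differences Δ_i = 0, -2, -1, the continuity of S' gives the tridiagonal system
  2·m_0 + 10·m_1 + 3·m_2 = 6(Δ_1 - Δ_0) = -12
  3·m_1 + 12·m_2 + 3·m_3 = 6(Δ_2 - Δ_1) = 6
Clamped end conditions give two more equations: 2h_0·m_0 + h_0·m_1 = 6(Δ_0 - S'(0)) = 0 and h_2·m_2 + 2h_2·m_3 = 6(S'(8) - Δ_2) = 36.
Solving: m_0 = 10/19, m_1 = -20/19, m_2 = -16/19, m_3 = 122/19.

-0.8421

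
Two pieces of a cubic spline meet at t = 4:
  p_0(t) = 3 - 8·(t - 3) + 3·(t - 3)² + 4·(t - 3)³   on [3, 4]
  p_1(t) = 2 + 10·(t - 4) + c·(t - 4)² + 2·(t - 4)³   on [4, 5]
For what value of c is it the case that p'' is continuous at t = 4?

p_0''(t) = 6 + 24·(t - 3), so p_0''(4) = 30. On the right, p_1''(4) = 2c, so c = 15.

15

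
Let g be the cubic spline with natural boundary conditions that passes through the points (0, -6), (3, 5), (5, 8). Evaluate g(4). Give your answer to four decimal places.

6.8250

With M_i denoting the second derivative at x_i, h_i = 3, 2, and Δ_i = (y_(i+1) − y_i)/h_i = 11/3, 3/2:
  3·M_0 + 10·M_1 + 2·M_2 = 6(Δ_1 - Δ_0) = -13
Natural end conditions: M_0 = M_2 = 0.
Forward elimination and back-substitution give M_0 = 0, M_1 = -13/10, M_2 = 0.
On [3, 5], g(x) = 5 + 71/30·(x - 3) - 13/20·(x - 3)² + 13/120·(x - 3)³.
With (x - 3) = 1: g(4) = 273/40.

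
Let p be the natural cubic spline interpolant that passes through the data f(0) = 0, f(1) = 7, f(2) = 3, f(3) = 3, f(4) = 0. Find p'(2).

With σ_i denoting the second derivative at x_i, h_i = 1, 1, 1, 1, and Δ_i = (y_(i+1) − y_i)/h_i = 7, -4, 0, -3:
  1·σ_0 + 4·σ_1 + 1·σ_2 = 6(Δ_1 - Δ_0) = -66
  1·σ_1 + 4·σ_2 + 1·σ_3 = 6(Δ_2 - Δ_1) = 24
  1·σ_2 + 4·σ_3 + 1·σ_4 = 6(Δ_3 - Δ_2) = -18
Natural end conditions: σ_0 = σ_4 = 0.
Forward elimination and back-substitution give σ_0 = 0, σ_1 = -138/7, σ_2 = 90/7, σ_3 = -54/7, σ_4 = 0.
On [2, 3], p'(x) = b_2 + 2c_2·(x - 2) + 3d_2·(x - 2)² with b_2 = Δ_2 - h_2(2σ_2 + σ_3)/6 = -3, c_2 = σ_2/2 = 45/7, d_2 = (σ_3 - σ_2)/(6h_2) = -24/7. So p'(2) = -3.

-3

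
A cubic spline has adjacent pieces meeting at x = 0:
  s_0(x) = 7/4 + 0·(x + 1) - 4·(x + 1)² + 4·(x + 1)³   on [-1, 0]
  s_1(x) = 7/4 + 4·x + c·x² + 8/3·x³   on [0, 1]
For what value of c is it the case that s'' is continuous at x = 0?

s_0''(x) = -8 + 24·(x + 1), so s_0''(0) = 16. On the right, s_1''(0) = 2c, so c = 8.

8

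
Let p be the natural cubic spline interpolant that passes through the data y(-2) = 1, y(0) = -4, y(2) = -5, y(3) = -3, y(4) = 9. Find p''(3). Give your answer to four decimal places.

With M_i denoting the second derivative at x_i, h_i = 2, 2, 1, 1, and Δ_i = (y_(i+1) − y_i)/h_i = -5/2, -1/2, 2, 12:
  2·M_0 + 8·M_1 + 2·M_2 = 6(Δ_1 - Δ_0) = 12
  2·M_1 + 6·M_2 + 1·M_3 = 6(Δ_2 - Δ_1) = 15
  1·M_2 + 4·M_3 + 1·M_4 = 6(Δ_3 - Δ_2) = 60
Natural end conditions: M_0 = M_4 = 0.
Forward elimination and back-substitution give M_0 = 0, M_1 = 23/14, M_2 = -4/7, M_3 = 106/7, M_4 = 0.

15.1429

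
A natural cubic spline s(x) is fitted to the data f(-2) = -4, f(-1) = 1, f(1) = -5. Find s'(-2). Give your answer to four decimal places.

6.3333

Let M_i = s''(x_i). Step sizes h_i = 1, 2; slopes of the chords Δ_i = (y_(i+1) - y_i)/h_i = 5, -3.
  1·M_0 + 6·M_1 + 2·M_2 = 6(Δ_1 - Δ_0) = -48
Natural end conditions: M_0 = M_2 = 0.
Forward elimination and back-substitution give M_0 = 0, M_1 = -8, M_2 = 0.
On [-2, -1], s'(x) = b_0 + 2c_0·(x + 2) + 3d_0·(x + 2)² with b_0 = Δ_0 - h_0(2M_0 + M_1)/6 = 19/3, c_0 = M_0/2 = 0, d_0 = (M_1 - M_0)/(6h_0) = -4/3. So s'(-2) = 19/3.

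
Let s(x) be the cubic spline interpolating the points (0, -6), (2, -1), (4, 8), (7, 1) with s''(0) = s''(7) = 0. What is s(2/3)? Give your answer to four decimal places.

Put M_i = s'' at the i-th knot. Here h = (2, 2, 3) and Δ = (5/2, 9/2, -7/3), so the interior equations h_(i-1)·M_(i-1) + 2(h_(i-1)+h_i)·M_i + h_i·M_(i+1) = 6(Δ_i − Δ_(i-1)) read
  2·M_0 + 8·M_1 + 2·M_2 = 6(Δ_1 - Δ_0) = 12
  2·M_1 + 10·M_2 + 3·M_3 = 6(Δ_2 - Δ_1) = -41
Natural end conditions: M_0 = M_3 = 0.
Solving: M_0 = 0, M_1 = 101/38, M_2 = -88/19, M_3 = 0.
On [0, 2], s(x) = -6 + 92/57·x + 0·x² + 101/456·x³.
With x = 2/3: s(2/3) = -7477/1539.

-4.8583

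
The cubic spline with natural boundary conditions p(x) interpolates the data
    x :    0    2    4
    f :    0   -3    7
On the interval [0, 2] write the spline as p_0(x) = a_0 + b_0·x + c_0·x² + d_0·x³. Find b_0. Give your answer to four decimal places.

-3.1250

Put σ_i = p'' at the i-th knot. Here h = (2, 2) and Δ = (-3/2, 5), so the interior equations h_(i-1)·σ_(i-1) + 2(h_(i-1)+h_i)·σ_i + h_i·σ_(i+1) = 6(Δ_i − Δ_(i-1)) read
  2·σ_0 + 8·σ_1 + 2·σ_2 = 6(Δ_1 - Δ_0) = 39
Natural end conditions: σ_0 = σ_2 = 0.
Hence σ_0 = 0, σ_1 = 39/8, σ_2 = 0.
On [0, 2], with p_0(x) = a_0 + b_0·x + c_0·x² + d_0·x³: c_0 = σ_0/2 = 0, d_0 = (σ_1 - σ_0)/(6h_0) = 13/32, b_0 = Δ_0 - h_0(2σ_0 + σ_1)/6 = -25/8.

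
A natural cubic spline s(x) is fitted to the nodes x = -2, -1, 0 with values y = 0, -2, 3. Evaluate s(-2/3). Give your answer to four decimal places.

-0.9815

Put σ_i = s'' at the i-th knot. Here h = (1, 1) and Δ = (-2, 5), so the interior equations h_(i-1)·σ_(i-1) + 2(h_(i-1)+h_i)·σ_i + h_i·σ_(i+1) = 6(Δ_i − Δ_(i-1)) read
  1·σ_0 + 4·σ_1 + 1·σ_2 = 6(Δ_1 - Δ_0) = 42
Natural end conditions: σ_0 = σ_2 = 0.
Hence σ_0 = 0, σ_1 = 21/2, σ_2 = 0.
On [-1, 0], s(x) = -2 + 3/2·(x + 1) + 21/4·(x + 1)² - 7/4·(x + 1)³.
With (x + 1) = 1/3: s(-2/3) = -53/54.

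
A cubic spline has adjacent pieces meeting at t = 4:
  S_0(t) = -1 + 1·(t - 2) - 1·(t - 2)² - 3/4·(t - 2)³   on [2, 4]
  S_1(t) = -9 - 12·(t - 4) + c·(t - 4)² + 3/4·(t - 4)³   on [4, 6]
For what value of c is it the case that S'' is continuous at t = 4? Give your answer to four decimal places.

S_0''(t) = -2 - 9/2·(t - 2), so S_0''(4) = -11. On the right, S_1''(4) = 2c, so c = -11/2.

-5.5000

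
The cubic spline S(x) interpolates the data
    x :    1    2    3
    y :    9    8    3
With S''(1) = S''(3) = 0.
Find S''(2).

-6

Let σ_i = S''(x_i). Step sizes h_i = 1, 1; slopes of the chords Δ_i = (y_(i+1) - y_i)/h_i = -1, -5.
  1·σ_0 + 4·σ_1 + 1·σ_2 = 6(Δ_1 - Δ_0) = -24
Natural end conditions: σ_0 = σ_2 = 0.
Hence σ_0 = 0, σ_1 = -6, σ_2 = 0.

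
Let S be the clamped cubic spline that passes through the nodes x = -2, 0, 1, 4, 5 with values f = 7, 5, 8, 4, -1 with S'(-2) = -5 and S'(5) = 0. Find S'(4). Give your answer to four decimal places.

Write m_i for S''(x_i). With h_i = 2, 1, 3, 1 and divided differences Δ_i = -1, 3, -4/3, -5, the continuity of S' gives the tridiagonal system
  2·m_0 + 6·m_1 + 1·m_2 = 6(Δ_1 - Δ_0) = 24
  1·m_1 + 8·m_2 + 3·m_3 = 6(Δ_2 - Δ_1) = -26
  3·m_2 + 8·m_3 + 1·m_4 = 6(Δ_3 - Δ_2) = -22
Clamped end conditions give two more equations: 2h_0·m_0 + h_0·m_1 = 6(Δ_0 - S'(-2)) = 24 and h_3·m_3 + 2h_3·m_4 = 6(S'(5) - Δ_3) = 30.
Forward elimination and back-substitution give m_0 = 758/165, m_1 = 464/165, m_2 = -68/33, m_3 = -226/55, m_4 = 938/55.
On [4, 5], S'(x) = b_3 + 2c_3·(x - 4) + 3d_3·(x - 4)² with b_3 = Δ_3 - h_3(2m_3 + m_4)/6 = -356/55, c_3 = m_3/2 = -113/55, d_3 = (m_4 - m_3)/(6h_3) = 194/55. So S'(4) = -356/55.

-6.4727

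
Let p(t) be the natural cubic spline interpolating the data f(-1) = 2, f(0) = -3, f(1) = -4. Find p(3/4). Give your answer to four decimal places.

-3.9844

Let M_i = p''(x_i). Step sizes h_i = 1, 1; slopes of the chords Δ_i = (y_(i+1) - y_i)/h_i = -5, -1.
  1·M_0 + 4·M_1 + 1·M_2 = 6(Δ_1 - Δ_0) = 24
Natural end conditions: M_0 = M_2 = 0.
Solving the tridiagonal system: M_0 = 0, M_1 = 6, M_2 = 0.
On [0, 1], p(t) = -3 - 3·t + 3·t² - 1·t³.
With t = 3/4: p(3/4) = -255/64.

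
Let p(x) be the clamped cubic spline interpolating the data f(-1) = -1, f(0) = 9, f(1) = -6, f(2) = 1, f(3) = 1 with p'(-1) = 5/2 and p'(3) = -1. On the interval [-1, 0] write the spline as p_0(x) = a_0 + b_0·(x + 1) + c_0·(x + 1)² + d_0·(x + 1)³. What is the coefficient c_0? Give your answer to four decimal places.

27.5804

Let M_i = p''(x_i). Step sizes h_i = 1, 1, 1, 1; slopes of the chords Δ_i = (y_(i+1) - y_i)/h_i = 10, -15, 7, 0.
  1·M_0 + 4·M_1 + 1·M_2 = 6(Δ_1 - Δ_0) = -150
  1·M_1 + 4·M_2 + 1·M_3 = 6(Δ_2 - Δ_1) = 132
  1·M_2 + 4·M_3 + 1·M_4 = 6(Δ_3 - Δ_2) = -42
Clamped end conditions give two more equations: 2h_0·M_0 + h_0·M_1 = 6(Δ_0 - p'(-1)) = 45 and h_3·M_3 + 2h_3·M_4 = 6(p'(3) - Δ_3) = -6.
Solving: M_0 = 3089/56, M_1 = -1829/28, M_2 = 449/8, M_3 = -761/28, M_4 = 593/56.
On [-1, 0], with p_0(x) = a_0 + b_0·(x + 1) + c_0·(x + 1)² + d_0·(x + 1)³: c_0 = M_0/2 = 3089/112, d_0 = (M_1 - M_0)/(6h_0) = -2249/112, b_0 = Δ_0 - h_0(2M_0 + M_1)/6 = 5/2.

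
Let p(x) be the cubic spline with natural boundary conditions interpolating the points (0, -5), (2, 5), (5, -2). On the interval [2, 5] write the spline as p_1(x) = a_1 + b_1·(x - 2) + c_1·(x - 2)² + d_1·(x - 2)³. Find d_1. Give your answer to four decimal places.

Put M_i = p'' at the i-th knot. Here h = (2, 3) and Δ = (5, -7/3), so the interior equations h_(i-1)·M_(i-1) + 2(h_(i-1)+h_i)·M_i + h_i·M_(i+1) = 6(Δ_i − Δ_(i-1)) read
  2·M_0 + 10·M_1 + 3·M_2 = 6(Δ_1 - Δ_0) = -44
Natural end conditions: M_0 = M_2 = 0.
Solving: M_0 = 0, M_1 = -22/5, M_2 = 0.
On [2, 5], with p_1(x) = a_1 + b_1·(x - 2) + c_1·(x - 2)² + d_1·(x - 2)³: c_1 = M_1/2 = -11/5, d_1 = (M_2 - M_1)/(6h_1) = 11/45, b_1 = Δ_1 - h_1(2M_1 + M_2)/6 = 31/15.

0.2444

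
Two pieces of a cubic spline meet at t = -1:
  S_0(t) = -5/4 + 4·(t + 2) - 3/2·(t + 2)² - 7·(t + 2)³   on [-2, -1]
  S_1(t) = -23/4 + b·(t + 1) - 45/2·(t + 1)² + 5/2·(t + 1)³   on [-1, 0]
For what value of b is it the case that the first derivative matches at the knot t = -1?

S_0'(t) = 4 - 3·(t + 2) - 21·(t + 2)², so S_0'(-1) = -20. On the right, S_1'(-1) = b, so b = -20.

-20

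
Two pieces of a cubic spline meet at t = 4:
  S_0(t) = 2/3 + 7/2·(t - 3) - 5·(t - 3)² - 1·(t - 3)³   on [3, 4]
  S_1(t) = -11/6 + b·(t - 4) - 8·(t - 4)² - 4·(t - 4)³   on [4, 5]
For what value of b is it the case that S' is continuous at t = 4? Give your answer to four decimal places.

S_0'(t) = 7/2 - 10·(t - 3) - 3·(t - 3)², so S_0'(4) = -19/2. On the right, S_1'(4) = b, so b = -19/2.

-9.5000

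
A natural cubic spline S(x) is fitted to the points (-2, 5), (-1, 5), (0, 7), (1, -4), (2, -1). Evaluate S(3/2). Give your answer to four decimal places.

Let σ_i = S''(x_i). Step sizes h_i = 1, 1, 1, 1; slopes of the chords Δ_i = (y_(i+1) - y_i)/h_i = 0, 2, -11, 3.
  1·σ_0 + 4·σ_1 + 1·σ_2 = 6(Δ_1 - Δ_0) = 12
  1·σ_1 + 4·σ_2 + 1·σ_3 = 6(Δ_2 - Δ_1) = -78
  1·σ_2 + 4·σ_3 + 1·σ_4 = 6(Δ_3 - Δ_2) = 84
Natural end conditions: σ_0 = σ_4 = 0.
Forward elimination and back-substitution give σ_0 = 0, σ_1 = 72/7, σ_2 = -204/7, σ_3 = 198/7, σ_4 = 0.
On [1, 2], S(x) = -4 - 45/7·(x - 1) + 99/7·(x - 1)² - 33/7·(x - 1)³.
With (x - 1) = 1/2: S(3/2) = -239/56.

-4.2679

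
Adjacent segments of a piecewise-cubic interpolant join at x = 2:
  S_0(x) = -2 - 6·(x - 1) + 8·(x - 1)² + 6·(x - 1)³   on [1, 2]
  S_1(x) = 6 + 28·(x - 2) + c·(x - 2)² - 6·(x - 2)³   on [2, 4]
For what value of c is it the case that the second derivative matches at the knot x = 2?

26

S_0''(x) = 16 + 36·(x - 1), so S_0''(2) = 52. On the right, S_1''(2) = 2c, so c = 26.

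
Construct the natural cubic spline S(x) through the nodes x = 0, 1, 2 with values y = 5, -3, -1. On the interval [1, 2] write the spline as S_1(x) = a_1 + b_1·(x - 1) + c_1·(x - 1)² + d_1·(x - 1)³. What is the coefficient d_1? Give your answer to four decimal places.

-2.5000

Put σ_i = S'' at the i-th knot. Here h = (1, 1) and Δ = (-8, 2), so the interior equations h_(i-1)·σ_(i-1) + 2(h_(i-1)+h_i)·σ_i + h_i·σ_(i+1) = 6(Δ_i − Δ_(i-1)) read
  1·σ_0 + 4·σ_1 + 1·σ_2 = 6(Δ_1 - Δ_0) = 60
Natural end conditions: σ_0 = σ_2 = 0.
Solving the tridiagonal system: σ_0 = 0, σ_1 = 15, σ_2 = 0.
On [1, 2], with S_1(x) = a_1 + b_1·(x - 1) + c_1·(x - 1)² + d_1·(x - 1)³: c_1 = σ_1/2 = 15/2, d_1 = (σ_2 - σ_1)/(6h_1) = -5/2, b_1 = Δ_1 - h_1(2σ_1 + σ_2)/6 = -3.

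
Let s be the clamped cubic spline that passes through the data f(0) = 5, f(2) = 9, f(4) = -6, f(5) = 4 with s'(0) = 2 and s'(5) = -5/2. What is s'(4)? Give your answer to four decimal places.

With M_i denoting the second derivative at x_i, h_i = 2, 2, 1, and Δ_i = (y_(i+1) − y_i)/h_i = 2, -15/2, 10:
  2·M_0 + 8·M_1 + 2·M_2 = 6(Δ_1 - Δ_0) = -57
  2·M_1 + 6·M_2 + 1·M_3 = 6(Δ_2 - Δ_1) = 105
Clamped end conditions give two more equations: 2h_0·M_0 + h_0·M_1 = 6(Δ_0 - s'(0)) = 0 and h_2·M_2 + 2h_2·M_3 = 6(s'(5) - Δ_2) = -75.
Solving: M_0 = 399/46, M_1 = -399/23, M_2 = 741/23, M_3 = -1233/23.
On [4, 5], s'(x) = b_2 + 2c_2·(x - 4) + 3d_2·(x - 4)² with b_2 = Δ_2 - h_2(2M_2 + M_3)/6 = 377/46, c_2 = M_2/2 = 741/46, d_2 = (M_3 - M_2)/(6h_2) = -329/23. So s'(4) = 377/46.

8.1957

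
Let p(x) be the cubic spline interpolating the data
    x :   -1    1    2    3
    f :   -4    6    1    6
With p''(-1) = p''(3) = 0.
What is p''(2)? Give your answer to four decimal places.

Write M_i for p''(x_i). With h_i = 2, 1, 1 and divided differences Δ_i = 5, -5, 5, the continuity of p' gives the tridiagonal system
  2·M_0 + 6·M_1 + 1·M_2 = 6(Δ_1 - Δ_0) = -60
  1·M_1 + 4·M_2 + 1·M_3 = 6(Δ_2 - Δ_1) = 60
Natural end conditions: M_0 = M_3 = 0.
Forward elimination and back-substitution give M_0 = 0, M_1 = -300/23, M_2 = 420/23, M_3 = 0.

18.2609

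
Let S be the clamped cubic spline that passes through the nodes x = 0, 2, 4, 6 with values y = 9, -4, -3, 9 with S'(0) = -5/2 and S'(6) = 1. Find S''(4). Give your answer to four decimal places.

5.0667

Let m_i = S''(x_i). Step sizes h_i = 2, 2, 2; slopes of the chords Δ_i = (y_(i+1) - y_i)/h_i = -13/2, 1/2, 6.
  2·m_0 + 8·m_1 + 2·m_2 = 6(Δ_1 - Δ_0) = 42
  2·m_1 + 8·m_2 + 2·m_3 = 6(Δ_2 - Δ_1) = 33
Clamped end conditions give two more equations: 2h_0·m_0 + h_0·m_1 = 6(Δ_0 - S'(0)) = -24 and h_2·m_2 + 2h_2·m_3 = 6(S'(6) - Δ_2) = -30.
Solving: m_0 = -137/15, m_1 = 94/15, m_2 = 76/15, m_3 = -301/30.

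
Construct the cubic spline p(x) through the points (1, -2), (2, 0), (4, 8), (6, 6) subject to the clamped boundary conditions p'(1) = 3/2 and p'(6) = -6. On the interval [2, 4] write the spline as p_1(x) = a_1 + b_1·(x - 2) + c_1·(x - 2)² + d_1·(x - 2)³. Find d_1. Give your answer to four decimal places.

Put m_i = p'' at the i-th knot. Here h = (1, 2, 2) and Δ = (2, 4, -1), so the interior equations h_(i-1)·m_(i-1) + 2(h_(i-1)+h_i)·m_i + h_i·m_(i+1) = 6(Δ_i − Δ_(i-1)) read
  1·m_0 + 6·m_1 + 2·m_2 = 6(Δ_1 - Δ_0) = 12
  2·m_1 + 8·m_2 + 2·m_3 = 6(Δ_2 - Δ_1) = -30
Clamped end conditions give two more equations: 2h_0·m_0 + h_0·m_1 = 6(Δ_0 - p'(1)) = 3 and h_2·m_2 + 2h_2·m_3 = 6(p'(6) - Δ_2) = -30.
Solving the tridiagonal system: m_0 = 0, m_1 = 3, m_2 = -3, m_3 = -6.
On [2, 4], with p_1(x) = a_1 + b_1·(x - 2) + c_1·(x - 2)² + d_1·(x - 2)³: c_1 = m_1/2 = 3/2, d_1 = (m_2 - m_1)/(6h_1) = -1/2, b_1 = Δ_1 - h_1(2m_1 + m_2)/6 = 3.

-0.5000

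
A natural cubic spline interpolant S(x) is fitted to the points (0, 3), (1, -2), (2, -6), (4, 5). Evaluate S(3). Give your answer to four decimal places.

Let M_i = S''(x_i). Step sizes h_i = 1, 1, 2; slopes of the chords Δ_i = (y_(i+1) - y_i)/h_i = -5, -4, 11/2.
  1·M_0 + 4·M_1 + 1·M_2 = 6(Δ_1 - Δ_0) = 6
  1·M_1 + 6·M_2 + 2·M_3 = 6(Δ_2 - Δ_1) = 57
Natural end conditions: M_0 = M_3 = 0.
Hence M_0 = 0, M_1 = -21/23, M_2 = 222/23, M_3 = 0.
On [2, 4], S(x) = -6 - 43/46·(x - 2) + 111/23·(x - 2)² - 37/46·(x - 2)³.
With (x - 2) = 1: S(3) = -67/23.

-2.9130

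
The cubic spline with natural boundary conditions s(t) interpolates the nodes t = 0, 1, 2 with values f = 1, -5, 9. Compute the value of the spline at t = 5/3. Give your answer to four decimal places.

2.8519

Let m_i = s''(x_i). Step sizes h_i = 1, 1; slopes of the chords Δ_i = (y_(i+1) - y_i)/h_i = -6, 14.
  1·m_0 + 4·m_1 + 1·m_2 = 6(Δ_1 - Δ_0) = 120
Natural end conditions: m_0 = m_2 = 0.
Solving the tridiagonal system: m_0 = 0, m_1 = 30, m_2 = 0.
On [1, 2], s(t) = -5 + 4·(t - 1) + 15·(t - 1)² - 5·(t - 1)³.
With (t - 1) = 2/3: s(5/3) = 77/27.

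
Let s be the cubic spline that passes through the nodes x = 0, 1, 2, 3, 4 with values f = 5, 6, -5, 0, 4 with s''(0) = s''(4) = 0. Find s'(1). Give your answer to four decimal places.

Put M_i = s'' at the i-th knot. Here h = (1, 1, 1, 1) and Δ = (1, -11, 5, 4), so the interior equations h_(i-1)·M_(i-1) + 2(h_(i-1)+h_i)·M_i + h_i·M_(i+1) = 6(Δ_i − Δ_(i-1)) read
  1·M_0 + 4·M_1 + 1·M_2 = 6(Δ_1 - Δ_0) = -72
  1·M_1 + 4·M_2 + 1·M_3 = 6(Δ_2 - Δ_1) = 96
  1·M_2 + 4·M_3 + 1·M_4 = 6(Δ_3 - Δ_2) = -6
Natural end conditions: M_0 = M_4 = 0.
Hence M_0 = 0, M_1 = -105/4, M_2 = 33, M_3 = -39/4, M_4 = 0.
On [1, 2], s'(x) = b_1 + 2c_1·(x - 1) + 3d_1·(x - 1)² with b_1 = Δ_1 - h_1(2M_1 + M_2)/6 = -31/4, c_1 = M_1/2 = -105/8, d_1 = (M_2 - M_1)/(6h_1) = 79/8. So s'(1) = -31/4.

-7.7500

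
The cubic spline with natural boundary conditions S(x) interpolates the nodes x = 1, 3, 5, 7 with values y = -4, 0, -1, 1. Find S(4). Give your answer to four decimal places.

-0.3500

Put σ_i = S'' at the i-th knot. Here h = (2, 2, 2) and Δ = (2, -1/2, 1), so the interior equations h_(i-1)·σ_(i-1) + 2(h_(i-1)+h_i)·σ_i + h_i·σ_(i+1) = 6(Δ_i − Δ_(i-1)) read
  2·σ_0 + 8·σ_1 + 2·σ_2 = 6(Δ_1 - Δ_0) = -15
  2·σ_1 + 8·σ_2 + 2·σ_3 = 6(Δ_2 - Δ_1) = 9
Natural end conditions: σ_0 = σ_3 = 0.
Forward elimination and back-substitution give σ_0 = 0, σ_1 = -23/10, σ_2 = 17/10, σ_3 = 0.
On [3, 5], S(x) = 0 + 7/15·(x - 3) - 23/20·(x - 3)² + 1/3·(x - 3)³.
With (x - 3) = 1: S(4) = -7/20.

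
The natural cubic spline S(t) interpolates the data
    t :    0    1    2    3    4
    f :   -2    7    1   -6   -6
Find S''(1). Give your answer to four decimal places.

-22.9286

Write σ_i for S''(x_i). With h_i = 1, 1, 1, 1 and divided differences Δ_i = 9, -6, -7, 0, the continuity of S' gives the tridiagonal system
  1·σ_0 + 4·σ_1 + 1·σ_2 = 6(Δ_1 - Δ_0) = -90
  1·σ_1 + 4·σ_2 + 1·σ_3 = 6(Δ_2 - Δ_1) = -6
  1·σ_2 + 4·σ_3 + 1·σ_4 = 6(Δ_3 - Δ_2) = 42
Natural end conditions: σ_0 = σ_4 = 0.
Forward elimination and back-substitution give σ_0 = 0, σ_1 = -321/14, σ_2 = 12/7, σ_3 = 141/14, σ_4 = 0.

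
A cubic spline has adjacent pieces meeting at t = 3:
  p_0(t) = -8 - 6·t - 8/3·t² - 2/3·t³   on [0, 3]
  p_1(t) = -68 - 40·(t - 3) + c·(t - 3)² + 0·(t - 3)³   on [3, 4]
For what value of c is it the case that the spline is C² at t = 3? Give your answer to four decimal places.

p_0''(t) = -16/3 - 4·t, so p_0''(3) = -52/3. On the right, p_1''(3) = 2c, so c = -26/3.

-8.6667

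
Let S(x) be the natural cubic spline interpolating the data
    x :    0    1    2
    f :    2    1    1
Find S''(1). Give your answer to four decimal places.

With M_i denoting the second derivative at x_i, h_i = 1, 1, and Δ_i = (y_(i+1) − y_i)/h_i = -1, 0:
  1·M_0 + 4·M_1 + 1·M_2 = 6(Δ_1 - Δ_0) = 6
Natural end conditions: M_0 = M_2 = 0.
Hence M_0 = 0, M_1 = 3/2, M_2 = 0.

1.5000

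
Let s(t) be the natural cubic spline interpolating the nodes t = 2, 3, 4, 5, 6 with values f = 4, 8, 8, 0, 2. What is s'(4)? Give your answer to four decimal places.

-5.7500

Put m_i = s'' at the i-th knot. Here h = (1, 1, 1, 1) and Δ = (4, 0, -8, 2), so the interior equations h_(i-1)·m_(i-1) + 2(h_(i-1)+h_i)·m_i + h_i·m_(i+1) = 6(Δ_i − Δ_(i-1)) read
  1·m_0 + 4·m_1 + 1·m_2 = 6(Δ_1 - Δ_0) = -24
  1·m_1 + 4·m_2 + 1·m_3 = 6(Δ_2 - Δ_1) = -48
  1·m_2 + 4·m_3 + 1·m_4 = 6(Δ_3 - Δ_2) = 60
Natural end conditions: m_0 = m_4 = 0.
Solving: m_0 = 0, m_1 = -27/14, m_2 = -114/7, m_3 = 267/14, m_4 = 0.
On [4, 5], s'(t) = b_2 + 2c_2·(t - 4) + 3d_2·(t - 4)² with b_2 = Δ_2 - h_2(2m_2 + m_3)/6 = -23/4, c_2 = m_2/2 = -57/7, d_2 = (m_3 - m_2)/(6h_2) = 165/28. So s'(4) = -23/4.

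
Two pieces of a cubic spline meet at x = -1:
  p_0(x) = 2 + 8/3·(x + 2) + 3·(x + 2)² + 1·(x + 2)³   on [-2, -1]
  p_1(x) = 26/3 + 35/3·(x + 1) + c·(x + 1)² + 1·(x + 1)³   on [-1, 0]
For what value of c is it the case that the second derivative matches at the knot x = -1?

p_0''(x) = 6 + 6·(x + 2), so p_0''(-1) = 12. On the right, p_1''(-1) = 2c, so c = 6.

6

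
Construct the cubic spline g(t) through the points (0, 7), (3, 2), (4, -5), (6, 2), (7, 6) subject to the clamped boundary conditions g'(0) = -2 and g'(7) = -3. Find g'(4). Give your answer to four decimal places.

-4.2787

Write M_i for g''(x_i). With h_i = 3, 1, 2, 1 and divided differences Δ_i = -5/3, -7, 7/2, 4, the continuity of g' gives the tridiagonal system
  3·M_0 + 8·M_1 + 1·M_2 = 6(Δ_1 - Δ_0) = -32
  1·M_1 + 6·M_2 + 2·M_3 = 6(Δ_2 - Δ_1) = 63
  2·M_2 + 6·M_3 + 1·M_4 = 6(Δ_3 - Δ_2) = 3
Clamped end conditions give two more equations: 2h_0·M_0 + h_0·M_1 = 6(Δ_0 - g'(0)) = 2 and h_3·M_3 + 2h_3·M_4 = 6(g'(7) - Δ_3) = -42.
Solving: M_0 = 2755/732, M_1 = -837/122, M_2 = 2829/244, M_3 = 9/61, M_4 = -2571/122.
On [4, 6], g'(t) = b_2 + 2c_2·(t - 4) + 3d_2·(t - 4)² with b_2 = Δ_2 - h_2(2M_2 + M_3)/6 = -261/61, c_2 = M_2/2 = 2829/488, d_2 = (M_3 - M_2)/(6h_2) = -931/976. So g'(4) = -261/61.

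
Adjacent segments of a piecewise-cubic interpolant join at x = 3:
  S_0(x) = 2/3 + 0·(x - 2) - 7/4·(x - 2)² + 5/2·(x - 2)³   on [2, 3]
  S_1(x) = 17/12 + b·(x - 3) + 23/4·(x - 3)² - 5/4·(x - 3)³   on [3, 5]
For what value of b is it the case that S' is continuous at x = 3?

S_0'(x) = 0 - 7/2·(x - 2) + 15/2·(x - 2)², so S_0'(3) = 4. On the right, S_1'(3) = b, so b = 4.

4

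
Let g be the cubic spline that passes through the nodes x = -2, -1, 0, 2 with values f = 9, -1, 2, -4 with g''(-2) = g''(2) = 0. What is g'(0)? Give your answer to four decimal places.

Let m_i = g''(x_i). Step sizes h_i = 1, 1, 2; slopes of the chords Δ_i = (y_(i+1) - y_i)/h_i = -10, 3, -3.
  1·m_0 + 4·m_1 + 1·m_2 = 6(Δ_1 - Δ_0) = 78
  1·m_1 + 6·m_2 + 2·m_3 = 6(Δ_2 - Δ_1) = -36
Natural end conditions: m_0 = m_3 = 0.
Solving the tridiagonal system: m_0 = 0, m_1 = 504/23, m_2 = -222/23, m_3 = 0.
On [0, 2], g'(x) = b_2 + 2c_2·x + 3d_2·x² with b_2 = Δ_2 - h_2(2m_2 + m_3)/6 = 79/23, c_2 = m_2/2 = -111/23, d_2 = (m_3 - m_2)/(6h_2) = 37/46. So g'(0) = 79/23.

3.4348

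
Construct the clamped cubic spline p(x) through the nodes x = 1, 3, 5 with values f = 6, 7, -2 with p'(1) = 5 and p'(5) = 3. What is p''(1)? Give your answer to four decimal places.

Let M_i = p''(x_i). Step sizes h_i = 2, 2; slopes of the chords Δ_i = (y_(i+1) - y_i)/h_i = 1/2, -9/2.
  2·M_0 + 8·M_1 + 2·M_2 = 6(Δ_1 - Δ_0) = -30
Clamped end conditions give two more equations: 2h_0·M_0 + h_0·M_1 = 6(Δ_0 - p'(1)) = -27 and h_1·M_1 + 2h_1·M_2 = 6(p'(5) - Δ_1) = 45.
Hence M_0 = -7/2, M_1 = -13/2, M_2 = 29/2.

-3.5000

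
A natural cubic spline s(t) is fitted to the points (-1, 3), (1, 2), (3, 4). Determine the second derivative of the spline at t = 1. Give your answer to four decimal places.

Put M_i = s'' at the i-th knot. Here h = (2, 2) and Δ = (-1/2, 1), so the interior equations h_(i-1)·M_(i-1) + 2(h_(i-1)+h_i)·M_i + h_i·M_(i+1) = 6(Δ_i − Δ_(i-1)) read
  2·M_0 + 8·M_1 + 2·M_2 = 6(Δ_1 - Δ_0) = 9
Natural end conditions: M_0 = M_2 = 0.
Forward elimination and back-substitution give M_0 = 0, M_1 = 9/8, M_2 = 0.

1.1250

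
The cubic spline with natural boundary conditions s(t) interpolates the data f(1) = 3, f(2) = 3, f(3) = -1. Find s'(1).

1

Let m_i = s''(x_i). Step sizes h_i = 1, 1; slopes of the chords Δ_i = (y_(i+1) - y_i)/h_i = 0, -4.
  1·m_0 + 4·m_1 + 1·m_2 = 6(Δ_1 - Δ_0) = -24
Natural end conditions: m_0 = m_2 = 0.
Hence m_0 = 0, m_1 = -6, m_2 = 0.
On [1, 2], s'(t) = b_0 + 2c_0·(t - 1) + 3d_0·(t - 1)² with b_0 = Δ_0 - h_0(2m_0 + m_1)/6 = 1, c_0 = m_0/2 = 0, d_0 = (m_1 - m_0)/(6h_0) = -1. So s'(1) = 1.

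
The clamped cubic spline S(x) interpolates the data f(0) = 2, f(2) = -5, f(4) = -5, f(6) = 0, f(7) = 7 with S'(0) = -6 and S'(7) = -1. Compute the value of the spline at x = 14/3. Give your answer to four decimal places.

Put M_i = S'' at the i-th knot. Here h = (2, 2, 2, 1) and Δ = (-7/2, 0, 5/2, 7), so the interior equations h_(i-1)·M_(i-1) + 2(h_(i-1)+h_i)·M_i + h_i·M_(i+1) = 6(Δ_i − Δ_(i-1)) read
  2·M_0 + 8·M_1 + 2·M_2 = 6(Δ_1 - Δ_0) = 21
  2·M_1 + 8·M_2 + 2·M_3 = 6(Δ_2 - Δ_1) = 15
  2·M_2 + 6·M_3 + 1·M_4 = 6(Δ_3 - Δ_2) = 27
Clamped end conditions give two more equations: 2h_0·M_0 + h_0·M_1 = 6(Δ_0 - S'(0)) = 15 and h_3·M_3 + 2h_3·M_4 = 6(S'(7) - Δ_3) = -48.
Solving: M_0 = 113/43, M_1 = 193/86, M_2 = -95/86, M_3 = 416/43, M_4 = -1240/43.
On [4, 6], S(x) = -5 + 1/86·(x - 4) - 95/172·(x - 4)² + 309/344·(x - 4)³.
With (x - 4) = 2/3: S(14/3) = -1924/387.

-4.9716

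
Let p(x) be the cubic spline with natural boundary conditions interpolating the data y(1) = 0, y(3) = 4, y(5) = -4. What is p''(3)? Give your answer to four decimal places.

-4.5000

Write M_i for p''(x_i). With h_i = 2, 2 and divided differences Δ_i = 2, -4, the continuity of p' gives the tridiagonal system
  2·M_0 + 8·M_1 + 2·M_2 = 6(Δ_1 - Δ_0) = -36
Natural end conditions: M_0 = M_2 = 0.
Forward elimination and back-substitution give M_0 = 0, M_1 = -9/2, M_2 = 0.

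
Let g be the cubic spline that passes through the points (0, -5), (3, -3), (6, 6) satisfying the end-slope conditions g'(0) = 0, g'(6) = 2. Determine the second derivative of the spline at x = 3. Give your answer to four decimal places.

1.6667

Put σ_i = g'' at the i-th knot. Here h = (3, 3) and Δ = (2/3, 3), so the interior equations h_(i-1)·σ_(i-1) + 2(h_(i-1)+h_i)·σ_i + h_i·σ_(i+1) = 6(Δ_i − Δ_(i-1)) read
  3·σ_0 + 12·σ_1 + 3·σ_2 = 6(Δ_1 - Δ_0) = 14
Clamped end conditions give two more equations: 2h_0·σ_0 + h_0·σ_1 = 6(Δ_0 - g'(0)) = 4 and h_1·σ_1 + 2h_1·σ_2 = 6(g'(6) - Δ_1) = -6.
Hence σ_0 = -1/6, σ_1 = 5/3, σ_2 = -11/6.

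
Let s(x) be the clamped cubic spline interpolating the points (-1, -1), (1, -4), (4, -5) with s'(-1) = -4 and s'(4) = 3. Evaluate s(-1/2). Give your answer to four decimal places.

-2.5047

Put M_i = s'' at the i-th knot. Here h = (2, 3) and Δ = (-3/2, -1/3), so the interior equations h_(i-1)·M_(i-1) + 2(h_(i-1)+h_i)·M_i + h_i·M_(i+1) = 6(Δ_i − Δ_(i-1)) read
  2·M_0 + 10·M_1 + 3·M_2 = 6(Δ_1 - Δ_0) = 7
Clamped end conditions give two more equations: 2h_0·M_0 + h_0·M_1 = 6(Δ_0 - s'(-1)) = 15 and h_1·M_1 + 2h_1·M_2 = 6(s'(4) - Δ_1) = 20.
Forward elimination and back-substitution give M_0 = 89/20, M_1 = -7/5, M_2 = 121/30.
On [-1, 1], s(x) = -1 - 4·(x + 1) + 89/40·(x + 1)² - 39/80·(x + 1)³.
With (x + 1) = 1/2: s(-1/2) = -1603/640.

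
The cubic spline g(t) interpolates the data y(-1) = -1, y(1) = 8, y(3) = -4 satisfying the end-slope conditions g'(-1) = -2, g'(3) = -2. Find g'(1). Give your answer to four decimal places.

-0.1250

Let M_i = g''(x_i). Step sizes h_i = 2, 2; slopes of the chords Δ_i = (y_(i+1) - y_i)/h_i = 9/2, -6.
  2·M_0 + 8·M_1 + 2·M_2 = 6(Δ_1 - Δ_0) = -63
Clamped end conditions give two more equations: 2h_0·M_0 + h_0·M_1 = 6(Δ_0 - g'(-1)) = 39 and h_1·M_1 + 2h_1·M_2 = 6(g'(3) - Δ_1) = 24.
Forward elimination and back-substitution give M_0 = 141/8, M_1 = -63/4, M_2 = 111/8.
On [1, 3], g'(t) = b_1 + 2c_1·(t - 1) + 3d_1·(t - 1)² with b_1 = Δ_1 - h_1(2M_1 + M_2)/6 = -1/8, c_1 = M_1/2 = -63/8, d_1 = (M_2 - M_1)/(6h_1) = 79/32. So g'(1) = -1/8.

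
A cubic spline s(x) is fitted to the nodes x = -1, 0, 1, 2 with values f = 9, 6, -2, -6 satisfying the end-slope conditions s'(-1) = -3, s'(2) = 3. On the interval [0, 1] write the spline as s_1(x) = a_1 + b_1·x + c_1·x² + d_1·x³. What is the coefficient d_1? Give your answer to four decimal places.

Write M_i for s''(x_i). With h_i = 1, 1, 1 and divided differences Δ_i = -3, -8, -4, the continuity of s' gives the tridiagonal system
  1·M_0 + 4·M_1 + 1·M_2 = 6(Δ_1 - Δ_0) = -30
  1·M_1 + 4·M_2 + 1·M_3 = 6(Δ_2 - Δ_1) = 24
Clamped end conditions give two more equations: 2h_0·M_0 + h_0·M_1 = 6(Δ_0 - s'(-1)) = 0 and h_2·M_2 + 2h_2·M_3 = 6(s'(2) - Δ_2) = 42.
Forward elimination and back-substitution give M_0 = 24/5, M_1 = -48/5, M_2 = 18/5, M_3 = 96/5.
On [0, 1], with s_1(x) = a_1 + b_1·x + c_1·x² + d_1·x³: c_1 = M_1/2 = -24/5, d_1 = (M_2 - M_1)/(6h_1) = 11/5, b_1 = Δ_1 - h_1(2M_1 + M_2)/6 = -27/5.

2.2000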